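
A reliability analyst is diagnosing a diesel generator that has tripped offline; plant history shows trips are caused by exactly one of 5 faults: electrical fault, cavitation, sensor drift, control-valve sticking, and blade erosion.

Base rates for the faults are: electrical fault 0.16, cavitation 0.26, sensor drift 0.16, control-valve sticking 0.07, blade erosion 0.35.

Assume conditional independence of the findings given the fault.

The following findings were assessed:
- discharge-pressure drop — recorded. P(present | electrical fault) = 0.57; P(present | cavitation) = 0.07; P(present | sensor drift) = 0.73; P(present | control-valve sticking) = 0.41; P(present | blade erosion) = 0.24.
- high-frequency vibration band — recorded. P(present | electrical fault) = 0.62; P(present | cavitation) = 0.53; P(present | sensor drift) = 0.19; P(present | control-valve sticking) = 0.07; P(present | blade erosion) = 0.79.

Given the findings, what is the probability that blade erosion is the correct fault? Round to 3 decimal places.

Multiply each prior by the joint likelihood of the evidence pattern:
  electrical fault: 0.16 × 0.57 × 0.62 = 0.056544
  cavitation: 0.26 × 0.07 × 0.53 = 0.009646
  sensor drift: 0.16 × 0.73 × 0.19 = 0.022192
  control-valve sticking: 0.07 × 0.41 × 0.07 = 0.002009
  blade erosion: 0.35 × 0.24 × 0.79 = 0.06636
Normalizing constant Z = 0.056544 + 0.009646 + 0.022192 + 0.002009 + 0.06636 = 0.15675.
P(blade erosion | evidence) = 0.06636 / 0.15675 ≈ 0.423.

0.423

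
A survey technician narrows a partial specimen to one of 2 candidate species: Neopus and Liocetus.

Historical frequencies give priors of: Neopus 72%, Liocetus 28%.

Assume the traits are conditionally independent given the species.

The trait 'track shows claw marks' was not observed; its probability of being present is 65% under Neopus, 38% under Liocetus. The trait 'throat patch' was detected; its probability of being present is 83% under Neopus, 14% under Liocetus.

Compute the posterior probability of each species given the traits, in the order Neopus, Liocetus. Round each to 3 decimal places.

For each hypothesis, the unnormalized posterior weight is prior × product of the trait likelihoods (using 1 − P(present | H) for each absent trait):
  Neopus: 0.72 × (1 − 0.65) × 0.83 = 0.20916
  Liocetus: 0.28 × (1 − 0.38) × 0.14 = 0.024304
Normalizing constant Z = 0.20916 + 0.024304 = 0.23346.
P(Neopus | evidence) = 0.20916 / 0.23346 ≈ 0.896
P(Liocetus | evidence) = 0.024304 / 0.23346 ≈ 0.104

0.896, 0.104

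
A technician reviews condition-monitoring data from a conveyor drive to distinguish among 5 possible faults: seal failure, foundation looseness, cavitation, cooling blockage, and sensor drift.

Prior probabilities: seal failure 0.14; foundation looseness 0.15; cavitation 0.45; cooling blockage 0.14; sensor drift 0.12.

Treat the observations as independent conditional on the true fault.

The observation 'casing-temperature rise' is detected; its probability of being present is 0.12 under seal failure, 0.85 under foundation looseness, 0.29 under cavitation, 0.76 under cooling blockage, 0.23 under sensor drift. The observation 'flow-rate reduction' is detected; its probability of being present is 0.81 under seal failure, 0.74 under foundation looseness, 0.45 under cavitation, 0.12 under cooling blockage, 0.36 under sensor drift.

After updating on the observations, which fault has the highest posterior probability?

foundation looseness

By Bayes' rule with conditional independence, the unnormalized weight for each hypothesis is prior × ∏ likelihoods:
  seal failure: 0.14 × 0.12 × 0.81 = 0.013608
  foundation looseness: 0.15 × 0.85 × 0.74 = 0.09435
  cavitation: 0.45 × 0.29 × 0.45 = 0.058725
  cooling blockage: 0.14 × 0.76 × 0.12 = 0.012768
  sensor drift: 0.12 × 0.23 × 0.36 = 0.009936
Normalizing constant Z = 0.013608 + 0.09435 + 0.058725 + 0.012768 + 0.009936 = 0.18939.
P(seal failure | evidence) ≈ 0.013608 / 0.18939 ≈ 0.072
P(foundation looseness | evidence) ≈ 0.09435 / 0.18939 ≈ 0.498
P(cavitation | evidence) ≈ 0.058725 / 0.18939 ≈ 0.310
P(cooling blockage | evidence) ≈ 0.012768 / 0.18939 ≈ 0.067
P(sensor drift | evidence) ≈ 0.009936 / 0.18939 ≈ 0.052
The largest is 0.498, so foundation looseness is most probable.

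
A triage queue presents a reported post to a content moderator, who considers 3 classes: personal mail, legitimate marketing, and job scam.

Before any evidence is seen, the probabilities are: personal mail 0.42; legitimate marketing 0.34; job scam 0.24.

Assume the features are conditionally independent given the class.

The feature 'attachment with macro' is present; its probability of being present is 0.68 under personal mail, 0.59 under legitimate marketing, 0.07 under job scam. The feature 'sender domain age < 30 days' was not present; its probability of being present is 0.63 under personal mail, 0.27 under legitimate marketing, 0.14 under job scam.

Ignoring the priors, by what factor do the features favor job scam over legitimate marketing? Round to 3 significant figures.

Take the product of per-feature likelihoods under each hypothesis (using 1 − P(present | H) for each absent feature), then divide.
  job scam: 0.07 × (1 − 0.14) = 0.0602
  legitimate marketing: 0.59 × (1 − 0.27) = 0.4307
Bayes factor = 0.0602 / 0.4307 ≈ 0.140

0.140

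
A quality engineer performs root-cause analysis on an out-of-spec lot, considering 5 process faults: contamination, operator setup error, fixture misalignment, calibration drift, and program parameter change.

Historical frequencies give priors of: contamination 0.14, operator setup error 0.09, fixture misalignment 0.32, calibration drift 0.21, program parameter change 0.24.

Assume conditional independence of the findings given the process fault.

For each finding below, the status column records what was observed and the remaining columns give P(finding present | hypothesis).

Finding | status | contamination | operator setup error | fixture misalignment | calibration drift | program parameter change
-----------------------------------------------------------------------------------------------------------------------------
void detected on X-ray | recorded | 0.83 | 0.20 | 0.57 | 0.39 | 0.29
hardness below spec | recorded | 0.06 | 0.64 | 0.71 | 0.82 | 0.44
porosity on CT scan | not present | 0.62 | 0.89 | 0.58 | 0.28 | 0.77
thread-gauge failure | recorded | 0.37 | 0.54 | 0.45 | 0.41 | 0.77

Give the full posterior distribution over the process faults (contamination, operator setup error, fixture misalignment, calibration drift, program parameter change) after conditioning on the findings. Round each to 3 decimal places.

For each hypothesis, the unnormalized posterior weight is prior × product of the finding likelihoods (using 1 − P(present | H) for each absent finding):
  contamination: 0.14 × 0.83 × 0.06 × (1 − 0.62) × 0.37 = 0.00098026
  operator setup error: 0.09 × 0.20 × 0.64 × (1 − 0.89) × 0.54 = 0.00068429
  fixture misalignment: 0.32 × 0.57 × 0.71 × (1 − 0.58) × 0.45 = 0.024476
  calibration drift: 0.21 × 0.39 × 0.82 × (1 − 0.28) × 0.41 = 0.019825
  program parameter change: 0.24 × 0.29 × 0.44 × (1 − 0.77) × 0.77 = 0.0054235
Marginal likelihood of the evidence = 0.051389.
P(contamination | evidence) = 0.00098026 / 0.051389 ≈ 0.019
P(operator setup error | evidence) = 0.00068429 / 0.051389 ≈ 0.013
P(fixture misalignment | evidence) = 0.024476 / 0.051389 ≈ 0.476
P(calibration drift | evidence) = 0.019825 / 0.051389 ≈ 0.386
P(program parameter change | evidence) = 0.0054235 / 0.051389 ≈ 0.106

0.019, 0.013, 0.476, 0.386, 0.106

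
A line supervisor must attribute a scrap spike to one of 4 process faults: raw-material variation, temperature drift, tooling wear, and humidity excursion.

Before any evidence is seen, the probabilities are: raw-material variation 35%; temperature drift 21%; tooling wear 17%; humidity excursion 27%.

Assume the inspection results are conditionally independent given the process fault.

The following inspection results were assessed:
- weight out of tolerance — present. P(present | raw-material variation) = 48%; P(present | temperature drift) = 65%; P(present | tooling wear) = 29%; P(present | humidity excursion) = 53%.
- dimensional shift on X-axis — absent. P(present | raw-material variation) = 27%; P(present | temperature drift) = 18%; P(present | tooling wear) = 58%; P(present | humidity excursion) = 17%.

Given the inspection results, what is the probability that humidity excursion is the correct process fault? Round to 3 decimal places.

For each hypothesis, the unnormalized posterior weight is prior × product of the inspection result likelihoods (using 1 − P(present | H) for each absent inspection result):
  raw-material variation: 0.35 × 0.48 × (1 − 0.27) = 0.12264
  temperature drift: 0.21 × 0.65 × (1 − 0.18) = 0.11193
  tooling wear: 0.17 × 0.29 × (1 − 0.58) = 0.020706
  humidity excursion: 0.27 × 0.53 × (1 − 0.17) = 0.11877
Marginal likelihood of the evidence = 0.37405.
P(humidity excursion | evidence) = 0.11877 / 0.37405 ≈ 0.318.

0.318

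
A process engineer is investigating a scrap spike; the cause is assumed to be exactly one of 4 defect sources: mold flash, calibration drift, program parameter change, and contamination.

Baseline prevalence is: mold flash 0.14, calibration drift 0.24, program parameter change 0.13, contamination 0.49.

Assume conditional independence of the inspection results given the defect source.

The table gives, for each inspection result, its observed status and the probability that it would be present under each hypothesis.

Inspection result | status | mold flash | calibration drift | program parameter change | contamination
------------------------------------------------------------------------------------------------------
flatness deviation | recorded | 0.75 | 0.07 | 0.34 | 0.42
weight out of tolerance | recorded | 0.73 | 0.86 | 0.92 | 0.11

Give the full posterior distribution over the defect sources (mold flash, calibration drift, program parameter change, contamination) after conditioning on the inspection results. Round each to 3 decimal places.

By Bayes' rule with conditional independence, the unnormalized weight for each hypothesis is prior × ∏ likelihoods:
  mold flash: 0.14 × 0.75 × 0.73 = 0.07665
  calibration drift: 0.24 × 0.07 × 0.86 = 0.014448
  program parameter change: 0.13 × 0.34 × 0.92 = 0.040664
  contamination: 0.49 × 0.42 × 0.11 = 0.022638
Normalizing constant Z = 0.07665 + 0.014448 + 0.040664 + 0.022638 = 0.1544.
P(mold flash | evidence) = 0.07665 / 0.1544 ≈ 0.496
P(calibration drift | evidence) = 0.014448 / 0.1544 ≈ 0.094
P(program parameter change | evidence) = 0.040664 / 0.1544 ≈ 0.263
P(contamination | evidence) = 0.022638 / 0.1544 ≈ 0.147

0.496, 0.094, 0.263, 0.147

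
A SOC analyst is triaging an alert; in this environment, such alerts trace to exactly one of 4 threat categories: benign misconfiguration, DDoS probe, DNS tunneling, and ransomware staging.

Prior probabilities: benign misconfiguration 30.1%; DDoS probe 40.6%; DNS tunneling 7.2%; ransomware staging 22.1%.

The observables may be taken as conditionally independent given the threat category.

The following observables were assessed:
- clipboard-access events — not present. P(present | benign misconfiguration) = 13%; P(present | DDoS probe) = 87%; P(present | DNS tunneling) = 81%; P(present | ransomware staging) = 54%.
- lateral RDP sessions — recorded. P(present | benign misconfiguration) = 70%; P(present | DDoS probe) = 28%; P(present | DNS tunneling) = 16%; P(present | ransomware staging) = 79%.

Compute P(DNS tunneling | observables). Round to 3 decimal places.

0.008

By Bayes' rule with conditional independence, the unnormalized weight for each hypothesis is prior × ∏ likelihoods (using 1 − P(present | H) for each absent observable):
  benign misconfiguration: 0.301 × (1 − 0.13) × 0.70 = 0.18331
  DDoS probe: 0.406 × (1 − 0.87) × 0.28 = 0.014778
  DNS tunneling: 0.072 × (1 − 0.81) × 0.16 = 0.0021888
  ransomware staging: 0.221 × (1 − 0.54) × 0.79 = 0.080311
Marginal likelihood of the evidence = 0.28059.
P(DNS tunneling | evidence) = 0.0021888 / 0.28059 ≈ 0.008.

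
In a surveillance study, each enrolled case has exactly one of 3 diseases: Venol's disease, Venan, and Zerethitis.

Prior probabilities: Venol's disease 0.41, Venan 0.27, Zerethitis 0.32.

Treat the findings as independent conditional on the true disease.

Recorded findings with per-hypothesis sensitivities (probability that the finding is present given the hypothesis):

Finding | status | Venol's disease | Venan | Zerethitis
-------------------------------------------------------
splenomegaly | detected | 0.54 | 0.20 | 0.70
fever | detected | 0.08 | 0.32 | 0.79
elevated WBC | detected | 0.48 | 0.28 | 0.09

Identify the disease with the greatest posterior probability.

Zerethitis

By Bayes' rule with conditional independence, the unnormalized weight for each hypothesis is prior × ∏ likelihoods:
  Venol's disease: 0.41 × 0.54 × 0.08 × 0.48 = 0.0085018
  Venan: 0.27 × 0.20 × 0.32 × 0.28 = 0.0048384
  Zerethitis: 0.32 × 0.70 × 0.79 × 0.09 = 0.015926
Normalizing constant Z = 0.0085018 + 0.0048384 + 0.015926 = 0.029267.
P(Venol's disease | evidence) ≈ 0.0085018 / 0.029267 ≈ 0.290
P(Venan | evidence) ≈ 0.0048384 / 0.029267 ≈ 0.165
P(Zerethitis | evidence) ≈ 0.015926 / 0.029267 ≈ 0.544
The largest is 0.544, so Zerethitis is most probable.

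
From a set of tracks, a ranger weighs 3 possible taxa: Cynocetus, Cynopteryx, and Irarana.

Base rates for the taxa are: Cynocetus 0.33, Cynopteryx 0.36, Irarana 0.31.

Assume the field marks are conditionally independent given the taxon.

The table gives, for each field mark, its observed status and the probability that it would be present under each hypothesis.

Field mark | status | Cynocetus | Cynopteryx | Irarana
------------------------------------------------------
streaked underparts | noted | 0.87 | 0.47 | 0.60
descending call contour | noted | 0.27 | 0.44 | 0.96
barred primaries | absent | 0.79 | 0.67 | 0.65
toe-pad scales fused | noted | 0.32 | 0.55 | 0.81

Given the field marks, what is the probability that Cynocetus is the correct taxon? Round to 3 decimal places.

0.075

For each hypothesis, the unnormalized posterior weight is prior × product of the field mark likelihoods (using 1 − P(present | H) for each absent field mark):
  Cynocetus: 0.33 × 0.87 × 0.27 × (1 − 0.79) × 0.32 = 0.0052091
  Cynopteryx: 0.36 × 0.47 × 0.44 × (1 − 0.67) × 0.55 = 0.013512
  Irarana: 0.31 × 0.60 × 0.96 × (1 − 0.65) × 0.81 = 0.050622
Normalizing constant Z = 0.0052091 + 0.013512 + 0.050622 = 0.069343.
P(Cynocetus | evidence) = 0.0052091 / 0.069343 ≈ 0.075.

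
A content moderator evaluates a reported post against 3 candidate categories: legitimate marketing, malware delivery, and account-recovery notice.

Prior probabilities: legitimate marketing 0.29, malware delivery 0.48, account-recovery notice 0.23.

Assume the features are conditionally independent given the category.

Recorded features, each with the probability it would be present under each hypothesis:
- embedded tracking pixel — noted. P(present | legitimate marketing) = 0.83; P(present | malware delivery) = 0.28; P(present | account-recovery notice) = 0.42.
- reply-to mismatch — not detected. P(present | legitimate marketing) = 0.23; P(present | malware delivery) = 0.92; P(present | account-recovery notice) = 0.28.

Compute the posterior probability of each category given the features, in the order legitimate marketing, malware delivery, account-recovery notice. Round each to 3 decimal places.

0.698, 0.040, 0.262

By Bayes' rule with conditional independence, the unnormalized weight for each hypothesis is prior × ∏ likelihoods (using 1 − P(present | H) for each absent feature):
  legitimate marketing: 0.29 × 0.83 × (1 − 0.23) = 0.18534
  malware delivery: 0.48 × 0.28 × (1 − 0.92) = 0.010752
  account-recovery notice: 0.23 × 0.42 × (1 − 0.28) = 0.069552
The unnormalized weights sum to 0.26564.
P(legitimate marketing | evidence) = 0.18534 / 0.26564 ≈ 0.698
P(malware delivery | evidence) = 0.010752 / 0.26564 ≈ 0.040
P(account-recovery notice | evidence) = 0.069552 / 0.26564 ≈ 0.262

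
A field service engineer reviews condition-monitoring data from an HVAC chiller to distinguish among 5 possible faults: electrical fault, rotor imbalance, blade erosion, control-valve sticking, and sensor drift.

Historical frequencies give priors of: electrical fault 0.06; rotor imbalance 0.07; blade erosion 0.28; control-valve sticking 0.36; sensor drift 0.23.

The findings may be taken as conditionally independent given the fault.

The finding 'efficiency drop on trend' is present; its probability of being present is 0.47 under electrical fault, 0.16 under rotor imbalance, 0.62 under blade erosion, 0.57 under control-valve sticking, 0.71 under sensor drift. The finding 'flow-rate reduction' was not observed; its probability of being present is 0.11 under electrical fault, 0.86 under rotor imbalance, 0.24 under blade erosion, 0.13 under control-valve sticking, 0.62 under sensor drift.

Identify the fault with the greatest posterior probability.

control-valve sticking

For each hypothesis, the unnormalized posterior weight is prior × product of the finding likelihoods (using 1 − P(present | H) for each absent finding):
  electrical fault: 0.06 × 0.47 × (1 − 0.11) = 0.025098
  rotor imbalance: 0.07 × 0.16 × (1 − 0.86) = 0.001568
  blade erosion: 0.28 × 0.62 × (1 − 0.24) = 0.13194
  control-valve sticking: 0.36 × 0.57 × (1 − 0.13) = 0.17852
  sensor drift: 0.23 × 0.71 × (1 − 0.62) = 0.062054
Normalizing constant Z = 0.025098 + 0.001568 + 0.13194 + 0.17852 + 0.062054 = 0.39918.
P(electrical fault | evidence) ≈ 0.025098 / 0.39918 ≈ 0.063
P(rotor imbalance | evidence) ≈ 0.001568 / 0.39918 ≈ 0.004
P(blade erosion | evidence) ≈ 0.13194 / 0.39918 ≈ 0.331
P(control-valve sticking | evidence) ≈ 0.17852 / 0.39918 ≈ 0.447
P(sensor drift | evidence) ≈ 0.062054 / 0.39918 ≈ 0.155
The largest is 0.447, so control-valve sticking is most probable.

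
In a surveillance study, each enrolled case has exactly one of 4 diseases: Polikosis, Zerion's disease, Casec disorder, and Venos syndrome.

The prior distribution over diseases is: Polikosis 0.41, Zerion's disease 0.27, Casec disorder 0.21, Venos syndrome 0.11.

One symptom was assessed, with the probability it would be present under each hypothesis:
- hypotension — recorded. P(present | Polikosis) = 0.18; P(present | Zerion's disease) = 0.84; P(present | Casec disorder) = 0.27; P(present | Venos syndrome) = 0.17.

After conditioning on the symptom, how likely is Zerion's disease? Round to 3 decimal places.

0.603

Multiply each prior by the likelihood of the symptom:
  Polikosis: 0.41 × 0.18 = 0.0738
  Zerion's disease: 0.27 × 0.84 = 0.2268
  Casec disorder: 0.21 × 0.27 = 0.0567
  Venos syndrome: 0.11 × 0.17 = 0.0187
Normalizing constant Z = 0.0738 + 0.2268 + 0.0567 + 0.0187 = 0.376.
P(Zerion's disease | evidence) = 0.2268 / 0.376 ≈ 0.603.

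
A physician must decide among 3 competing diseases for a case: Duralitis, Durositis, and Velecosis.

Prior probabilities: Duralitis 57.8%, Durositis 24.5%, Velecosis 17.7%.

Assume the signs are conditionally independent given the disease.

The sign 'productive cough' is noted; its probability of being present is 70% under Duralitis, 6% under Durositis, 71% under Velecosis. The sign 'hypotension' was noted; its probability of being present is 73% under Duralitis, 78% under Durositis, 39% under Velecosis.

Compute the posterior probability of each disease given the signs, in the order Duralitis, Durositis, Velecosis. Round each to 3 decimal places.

0.830, 0.032, 0.138

By Bayes' rule with conditional independence, the unnormalized weight for each hypothesis is prior × ∏ likelihoods:
  Duralitis: 0.578 × 0.70 × 0.73 = 0.29536
  Durositis: 0.245 × 0.06 × 0.78 = 0.011466
  Velecosis: 0.177 × 0.71 × 0.39 = 0.049011
The unnormalized weights sum to 0.35584.
P(Duralitis | evidence) = 0.29536 / 0.35584 ≈ 0.830
P(Durositis | evidence) = 0.011466 / 0.35584 ≈ 0.032
P(Velecosis | evidence) = 0.049011 / 0.35584 ≈ 0.138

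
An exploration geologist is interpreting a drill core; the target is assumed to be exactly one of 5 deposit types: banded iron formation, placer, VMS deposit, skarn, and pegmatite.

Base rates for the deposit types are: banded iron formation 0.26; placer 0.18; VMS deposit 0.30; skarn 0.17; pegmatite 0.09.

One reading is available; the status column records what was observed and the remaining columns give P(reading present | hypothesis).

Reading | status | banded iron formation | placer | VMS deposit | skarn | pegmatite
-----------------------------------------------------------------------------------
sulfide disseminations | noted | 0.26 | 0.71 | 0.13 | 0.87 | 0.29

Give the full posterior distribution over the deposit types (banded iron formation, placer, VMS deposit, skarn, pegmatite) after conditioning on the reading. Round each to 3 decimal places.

0.166, 0.313, 0.095, 0.362, 0.064

Multiply each prior by the likelihood of the reading:
  banded iron formation: 0.26 × 0.26 = 0.0676
  placer: 0.18 × 0.71 = 0.1278
  VMS deposit: 0.30 × 0.13 = 0.039
  skarn: 0.17 × 0.87 = 0.1479
  pegmatite: 0.09 × 0.29 = 0.0261
Normalizing constant Z = 0.0676 + 0.1278 + 0.039 + 0.1479 + 0.0261 = 0.4084.
P(banded iron formation | evidence) = 0.0676 / 0.4084 ≈ 0.166
P(placer | evidence) = 0.1278 / 0.4084 ≈ 0.313
P(VMS deposit | evidence) = 0.039 / 0.4084 ≈ 0.095
P(skarn | evidence) = 0.1479 / 0.4084 ≈ 0.362
P(pegmatite | evidence) = 0.0261 / 0.4084 ≈ 0.064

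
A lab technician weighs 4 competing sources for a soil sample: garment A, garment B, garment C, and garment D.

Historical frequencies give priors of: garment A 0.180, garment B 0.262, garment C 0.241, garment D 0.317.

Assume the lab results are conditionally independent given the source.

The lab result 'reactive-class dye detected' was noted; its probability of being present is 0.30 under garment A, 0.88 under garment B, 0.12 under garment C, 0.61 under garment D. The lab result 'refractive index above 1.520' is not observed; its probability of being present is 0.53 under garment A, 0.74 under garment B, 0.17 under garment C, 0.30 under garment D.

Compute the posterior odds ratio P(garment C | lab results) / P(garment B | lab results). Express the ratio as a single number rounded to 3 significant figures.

Posterior odds equal prior odds times the likelihood ratio; only the two competing hypotheses matter (using 1 − P(present | H) for each absent lab result).
  garment C: 0.241 × 0.12 × (1 − 0.17) = 0.024004
  garment B: 0.262 × 0.88 × (1 − 0.74) = 0.059946
Odds(garment C : garment B) = 0.024004 / 0.059946 ≈ 0.400.

0.400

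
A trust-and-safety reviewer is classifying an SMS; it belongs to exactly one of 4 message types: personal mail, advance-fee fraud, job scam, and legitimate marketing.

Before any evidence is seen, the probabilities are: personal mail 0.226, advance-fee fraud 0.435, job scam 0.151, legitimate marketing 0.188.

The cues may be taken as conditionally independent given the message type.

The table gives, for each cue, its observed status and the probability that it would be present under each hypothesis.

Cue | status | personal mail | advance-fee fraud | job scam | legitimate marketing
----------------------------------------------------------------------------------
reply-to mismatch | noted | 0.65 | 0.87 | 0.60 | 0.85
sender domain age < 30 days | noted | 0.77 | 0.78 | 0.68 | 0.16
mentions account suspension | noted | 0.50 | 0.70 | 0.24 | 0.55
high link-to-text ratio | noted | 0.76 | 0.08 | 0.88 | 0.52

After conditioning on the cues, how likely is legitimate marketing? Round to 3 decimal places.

For each hypothesis, the unnormalized posterior weight is prior × product of the cue likelihoods:
  personal mail: 0.226 × 0.65 × 0.77 × 0.50 × 0.76 = 0.042983
  advance-fee fraud: 0.435 × 0.87 × 0.78 × 0.70 × 0.08 = 0.016531
  job scam: 0.151 × 0.60 × 0.68 × 0.24 × 0.88 = 0.013012
  legitimate marketing: 0.188 × 0.85 × 0.16 × 0.55 × 0.52 = 0.0073124
Normalizing constant Z = 0.042983 + 0.016531 + 0.013012 + 0.0073124 = 0.079838.
P(legitimate marketing | evidence) = 0.0073124 / 0.079838 ≈ 0.092.

0.092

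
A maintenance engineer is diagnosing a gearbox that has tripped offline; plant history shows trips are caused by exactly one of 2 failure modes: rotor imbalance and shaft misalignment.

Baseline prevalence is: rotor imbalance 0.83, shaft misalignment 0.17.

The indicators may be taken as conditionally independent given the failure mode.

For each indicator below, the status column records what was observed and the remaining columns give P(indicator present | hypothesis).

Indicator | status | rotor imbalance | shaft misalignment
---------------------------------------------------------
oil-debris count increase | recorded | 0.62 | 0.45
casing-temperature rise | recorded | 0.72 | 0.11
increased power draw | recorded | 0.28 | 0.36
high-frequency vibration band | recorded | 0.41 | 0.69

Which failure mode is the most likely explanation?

By Bayes' rule with conditional independence, the unnormalized weight for each hypothesis is prior × ∏ likelihoods:
  rotor imbalance: 0.83 × 0.62 × 0.72 × 0.28 × 0.41 = 0.042535
  shaft misalignment: 0.17 × 0.45 × 0.11 × 0.36 × 0.69 = 0.0020903
The unnormalized weights sum to 0.044625.
P(rotor imbalance | evidence) ≈ 0.042535 / 0.044625 ≈ 0.953
P(shaft misalignment | evidence) ≈ 0.0020903 / 0.044625 ≈ 0.047
The largest is 0.953, so rotor imbalance is most probable.

rotor imbalance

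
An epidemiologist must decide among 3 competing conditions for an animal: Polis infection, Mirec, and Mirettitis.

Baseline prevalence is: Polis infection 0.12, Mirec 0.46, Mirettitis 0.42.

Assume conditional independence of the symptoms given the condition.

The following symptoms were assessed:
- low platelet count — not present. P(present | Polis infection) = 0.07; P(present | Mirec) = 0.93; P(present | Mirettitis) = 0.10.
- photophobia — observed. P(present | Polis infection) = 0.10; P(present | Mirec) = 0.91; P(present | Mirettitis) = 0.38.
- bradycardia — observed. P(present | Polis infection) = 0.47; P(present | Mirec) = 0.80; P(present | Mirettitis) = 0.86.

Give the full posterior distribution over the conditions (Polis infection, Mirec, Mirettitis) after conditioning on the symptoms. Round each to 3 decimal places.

0.034, 0.154, 0.812

For each hypothesis, the unnormalized posterior weight is prior × product of the symptom likelihoods (using 1 − P(present | H) for each absent symptom):
  Polis infection: 0.12 × (1 − 0.07) × 0.10 × 0.47 = 0.0052452
  Mirec: 0.46 × (1 − 0.93) × 0.91 × 0.80 = 0.023442
  Mirettitis: 0.42 × (1 − 0.10) × 0.38 × 0.86 = 0.12353
Normalizing constant Z = 0.0052452 + 0.023442 + 0.12353 = 0.15222.
P(Polis infection | evidence) = 0.0052452 / 0.15222 ≈ 0.034
P(Mirec | evidence) = 0.023442 / 0.15222 ≈ 0.154
P(Mirettitis | evidence) = 0.12353 / 0.15222 ≈ 0.812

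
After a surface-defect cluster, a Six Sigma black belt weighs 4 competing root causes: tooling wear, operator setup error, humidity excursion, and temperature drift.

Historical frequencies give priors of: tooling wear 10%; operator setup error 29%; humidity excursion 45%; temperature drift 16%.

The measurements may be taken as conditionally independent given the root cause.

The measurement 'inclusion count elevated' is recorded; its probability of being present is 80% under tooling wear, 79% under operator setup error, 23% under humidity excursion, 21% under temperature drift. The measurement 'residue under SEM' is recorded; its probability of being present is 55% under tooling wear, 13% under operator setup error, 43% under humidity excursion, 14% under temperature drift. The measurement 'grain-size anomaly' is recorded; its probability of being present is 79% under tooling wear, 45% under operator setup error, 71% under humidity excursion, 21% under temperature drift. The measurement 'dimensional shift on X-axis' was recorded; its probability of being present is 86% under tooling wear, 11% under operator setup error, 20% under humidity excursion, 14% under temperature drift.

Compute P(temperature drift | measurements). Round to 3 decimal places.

0.004

By Bayes' rule with conditional independence, the unnormalized weight for each hypothesis is prior × ∏ likelihoods:
  tooling wear: 0.10 × 0.80 × 0.55 × 0.79 × 0.86 = 0.029894
  operator setup error: 0.29 × 0.79 × 0.13 × 0.45 × 0.11 = 0.0014743
  humidity excursion: 0.45 × 0.23 × 0.43 × 0.71 × 0.20 = 0.0063197
  temperature drift: 0.16 × 0.21 × 0.14 × 0.21 × 0.14 = 0.0001383
Normalizing constant Z = 0.029894 + 0.0014743 + 0.0063197 + 0.0001383 = 0.037826.
P(temperature drift | evidence) = 0.0001383 / 0.037826 ≈ 0.004.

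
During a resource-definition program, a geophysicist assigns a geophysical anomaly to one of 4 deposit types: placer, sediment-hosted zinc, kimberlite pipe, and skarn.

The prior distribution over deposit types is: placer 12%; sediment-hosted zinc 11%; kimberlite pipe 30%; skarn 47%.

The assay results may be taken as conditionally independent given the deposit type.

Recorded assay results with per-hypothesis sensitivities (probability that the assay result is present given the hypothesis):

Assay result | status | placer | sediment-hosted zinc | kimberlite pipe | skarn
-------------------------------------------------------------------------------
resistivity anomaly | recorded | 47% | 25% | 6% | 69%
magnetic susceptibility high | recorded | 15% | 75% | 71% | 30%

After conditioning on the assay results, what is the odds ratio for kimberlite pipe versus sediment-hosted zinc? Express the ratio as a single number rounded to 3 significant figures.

0.620

Unnormalized posterior weight (prior times the assay result likelihoods) for each of the two hypotheses:
  kimberlite pipe: 0.30 × 0.06 × 0.71 = 0.01278
  sediment-hosted zinc: 0.11 × 0.25 × 0.75 = 0.020625
Posterior odds = 0.01278 / 0.020625 ≈ 0.620.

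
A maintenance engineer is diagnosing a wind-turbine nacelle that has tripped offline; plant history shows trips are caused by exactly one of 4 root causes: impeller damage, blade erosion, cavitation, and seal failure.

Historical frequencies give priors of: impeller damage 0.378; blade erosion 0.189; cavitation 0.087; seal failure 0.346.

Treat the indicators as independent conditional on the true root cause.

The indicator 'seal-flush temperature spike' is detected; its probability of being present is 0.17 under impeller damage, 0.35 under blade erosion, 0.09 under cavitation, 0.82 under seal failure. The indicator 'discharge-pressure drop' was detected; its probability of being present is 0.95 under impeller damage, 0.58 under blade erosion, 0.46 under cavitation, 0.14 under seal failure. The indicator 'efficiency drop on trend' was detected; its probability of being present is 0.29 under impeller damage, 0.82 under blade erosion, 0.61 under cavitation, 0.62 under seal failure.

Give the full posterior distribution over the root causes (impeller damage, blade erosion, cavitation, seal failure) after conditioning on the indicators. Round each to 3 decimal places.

Multiply each prior by the joint likelihood of the indicator pattern:
  impeller damage: 0.378 × 0.17 × 0.95 × 0.29 = 0.017704
  blade erosion: 0.189 × 0.35 × 0.58 × 0.82 = 0.031461
  cavitation: 0.087 × 0.09 × 0.46 × 0.61 = 0.0021971
  seal failure: 0.346 × 0.82 × 0.14 × 0.62 = 0.024627
Marginal likelihood of the evidence = 0.075989.
P(impeller damage | evidence) = 0.017704 / 0.075989 ≈ 0.233
P(blade erosion | evidence) = 0.031461 / 0.075989 ≈ 0.414
P(cavitation | evidence) = 0.0021971 / 0.075989 ≈ 0.029
P(seal failure | evidence) = 0.024627 / 0.075989 ≈ 0.324

0.233, 0.414, 0.029, 0.324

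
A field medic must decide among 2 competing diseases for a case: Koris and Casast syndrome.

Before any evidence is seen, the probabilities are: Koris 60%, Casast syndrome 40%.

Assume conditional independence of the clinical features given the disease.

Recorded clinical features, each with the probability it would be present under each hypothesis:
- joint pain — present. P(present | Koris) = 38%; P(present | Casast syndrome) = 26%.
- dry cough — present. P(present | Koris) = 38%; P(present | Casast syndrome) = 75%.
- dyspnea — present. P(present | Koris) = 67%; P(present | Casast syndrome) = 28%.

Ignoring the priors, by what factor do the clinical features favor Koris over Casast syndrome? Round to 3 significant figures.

The Bayes factor is the ratio of the joint likelihoods of the clinical feature pattern under the two hypotheses.
  Koris: 0.38 × 0.38 × 0.67 = 0.096748
  Casast syndrome: 0.26 × 0.75 × 0.28 = 0.0546
Bayes factor = 0.096748 / 0.0546 ≈ 1.77

1.77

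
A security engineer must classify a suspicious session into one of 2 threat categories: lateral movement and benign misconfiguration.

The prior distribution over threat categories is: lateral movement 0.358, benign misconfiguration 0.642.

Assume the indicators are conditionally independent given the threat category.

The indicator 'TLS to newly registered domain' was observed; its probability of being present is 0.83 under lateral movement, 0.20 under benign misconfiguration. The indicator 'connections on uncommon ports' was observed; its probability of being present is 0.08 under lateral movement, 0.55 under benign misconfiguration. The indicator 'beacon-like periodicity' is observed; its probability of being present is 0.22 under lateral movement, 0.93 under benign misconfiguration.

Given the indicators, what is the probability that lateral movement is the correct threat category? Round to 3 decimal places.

0.074

Multiply each prior by the joint likelihood of the indicator pattern:
  lateral movement: 0.358 × 0.83 × 0.08 × 0.22 = 0.0052297
  benign misconfiguration: 0.642 × 0.20 × 0.55 × 0.93 = 0.065677
Marginal likelihood of the evidence = 0.070906.
P(lateral movement | evidence) = 0.0052297 / 0.070906 ≈ 0.074.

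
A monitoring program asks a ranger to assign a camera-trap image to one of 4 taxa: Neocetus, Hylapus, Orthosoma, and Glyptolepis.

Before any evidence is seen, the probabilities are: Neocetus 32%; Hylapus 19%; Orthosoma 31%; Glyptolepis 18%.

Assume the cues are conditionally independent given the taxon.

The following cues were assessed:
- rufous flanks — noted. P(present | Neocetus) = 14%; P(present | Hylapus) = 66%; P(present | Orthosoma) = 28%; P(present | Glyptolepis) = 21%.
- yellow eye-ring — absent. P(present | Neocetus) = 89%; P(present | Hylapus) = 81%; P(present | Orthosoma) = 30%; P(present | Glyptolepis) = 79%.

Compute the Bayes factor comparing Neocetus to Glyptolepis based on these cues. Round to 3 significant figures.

0.349

Take the product of per-cue likelihoods under each hypothesis (using 1 − P(present | H) for each absent cue), then divide.
  Neocetus: 0.14 × (1 − 0.89) = 0.0154
  Glyptolepis: 0.21 × (1 − 0.79) = 0.0441
Bayes factor = 0.0154 / 0.0441 ≈ 0.349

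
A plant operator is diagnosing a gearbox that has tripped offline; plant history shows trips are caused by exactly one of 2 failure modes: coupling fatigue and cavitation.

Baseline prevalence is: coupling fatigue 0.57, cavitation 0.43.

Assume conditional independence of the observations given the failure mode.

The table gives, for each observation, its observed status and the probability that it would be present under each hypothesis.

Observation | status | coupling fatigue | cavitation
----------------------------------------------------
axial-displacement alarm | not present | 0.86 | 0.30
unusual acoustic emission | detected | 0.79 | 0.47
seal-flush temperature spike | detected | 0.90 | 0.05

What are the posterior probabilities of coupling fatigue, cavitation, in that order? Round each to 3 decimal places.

For each hypothesis, the unnormalized posterior weight is prior × product of the observation likelihoods (using 1 − P(present | H) for each absent observation):
  coupling fatigue: 0.57 × (1 − 0.86) × 0.79 × 0.90 = 0.056738
  cavitation: 0.43 × (1 − 0.30) × 0.47 × 0.05 = 0.0070735
Marginal likelihood of the evidence = 0.063811.
P(coupling fatigue | evidence) = 0.056738 / 0.063811 ≈ 0.889
P(cavitation | evidence) = 0.0070735 / 0.063811 ≈ 0.111

0.889, 0.111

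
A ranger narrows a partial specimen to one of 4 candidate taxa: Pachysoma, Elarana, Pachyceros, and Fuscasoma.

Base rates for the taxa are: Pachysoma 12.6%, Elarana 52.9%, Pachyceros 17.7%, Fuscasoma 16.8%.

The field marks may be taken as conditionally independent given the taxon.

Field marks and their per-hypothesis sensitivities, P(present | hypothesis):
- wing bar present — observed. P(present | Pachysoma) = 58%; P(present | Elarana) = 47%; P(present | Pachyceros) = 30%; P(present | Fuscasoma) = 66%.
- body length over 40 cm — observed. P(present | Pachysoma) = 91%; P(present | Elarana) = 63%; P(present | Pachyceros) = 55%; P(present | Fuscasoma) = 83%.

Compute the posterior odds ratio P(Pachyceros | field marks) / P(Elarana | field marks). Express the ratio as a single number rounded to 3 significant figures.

0.186

Unnormalized posterior weight (prior times the field mark likelihoods) for each of the two hypotheses:
  Pachyceros: 0.177 × 0.30 × 0.55 = 0.029205
  Elarana: 0.529 × 0.47 × 0.63 = 0.15664
Odds(Pachyceros : Elarana) = 0.029205 / 0.15664 ≈ 0.186.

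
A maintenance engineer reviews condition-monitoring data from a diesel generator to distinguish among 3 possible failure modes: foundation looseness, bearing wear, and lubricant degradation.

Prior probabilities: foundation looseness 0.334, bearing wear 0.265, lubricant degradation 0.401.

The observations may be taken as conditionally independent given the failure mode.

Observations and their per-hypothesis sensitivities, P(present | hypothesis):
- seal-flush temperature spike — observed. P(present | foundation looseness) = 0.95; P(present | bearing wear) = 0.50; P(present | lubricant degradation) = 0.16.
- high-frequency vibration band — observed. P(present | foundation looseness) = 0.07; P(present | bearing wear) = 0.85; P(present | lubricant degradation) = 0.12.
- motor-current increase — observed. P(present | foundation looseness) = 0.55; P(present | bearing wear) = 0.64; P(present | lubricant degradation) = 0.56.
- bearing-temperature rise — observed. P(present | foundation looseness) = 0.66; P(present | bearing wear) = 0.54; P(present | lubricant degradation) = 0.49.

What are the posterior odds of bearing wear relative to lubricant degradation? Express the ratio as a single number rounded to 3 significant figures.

Posterior odds equal prior odds times the likelihood ratio; only the two competing hypotheses matter.
  bearing wear: 0.265 × 0.50 × 0.85 × 0.64 × 0.54 = 0.038923
  lubricant degradation: 0.401 × 0.16 × 0.12 × 0.56 × 0.49 = 0.0021127
Odds(bearing wear : lubricant degradation) = 0.038923 / 0.0021127 ≈ 18.4.

18.4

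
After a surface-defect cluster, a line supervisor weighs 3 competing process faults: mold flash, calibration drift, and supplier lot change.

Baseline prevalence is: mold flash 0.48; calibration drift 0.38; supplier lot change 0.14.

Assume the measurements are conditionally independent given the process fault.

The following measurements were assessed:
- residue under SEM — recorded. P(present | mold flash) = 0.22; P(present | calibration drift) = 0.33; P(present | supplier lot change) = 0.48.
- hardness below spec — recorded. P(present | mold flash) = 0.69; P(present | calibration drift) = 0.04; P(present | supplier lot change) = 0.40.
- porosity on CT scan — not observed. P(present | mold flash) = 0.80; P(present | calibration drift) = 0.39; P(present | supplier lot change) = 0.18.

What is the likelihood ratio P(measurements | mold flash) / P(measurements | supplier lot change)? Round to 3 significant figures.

0.193

Joint likelihood of the measurement pattern under each hypothesis (using 1 − P(present | H) for each absent measurement):
  mold flash: 0.22 × 0.69 × (1 − 0.80) = 0.03036
  supplier lot change: 0.48 × 0.40 × (1 − 0.18) = 0.15744
Bayes factor = 0.03036 / 0.15744 ≈ 0.193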